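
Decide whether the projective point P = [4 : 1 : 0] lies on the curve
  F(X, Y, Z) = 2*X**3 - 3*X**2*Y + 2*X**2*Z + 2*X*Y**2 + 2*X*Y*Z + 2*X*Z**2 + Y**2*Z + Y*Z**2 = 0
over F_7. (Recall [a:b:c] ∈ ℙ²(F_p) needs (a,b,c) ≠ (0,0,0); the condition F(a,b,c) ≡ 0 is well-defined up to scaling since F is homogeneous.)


F(4,1,0) ≡ 4 (mod 7); P is NOT on the curve.

Evaluate F(4, 1, 0) term-by-term (mod 7).
  2*X**3 ↦ 2·64·1·1 = 128
  -3*X**2*Y ↦ -3·16·1·1 = -48
  2*X**2*Z ↦ 2·16·1·0 = 0
  2*X*Y**2 ↦ 2·4·1·1 = 8
  2*X*Y*Z ↦ 2·4·1·0 = 0
  2*X*Z**2 ↦ 2·4·1·0 = 0
  Y**2*Z ↦ 1·1·1·0 = 0
  Y*Z**2 ↦ 1·1·1·0 = 0
Sum: F(4, 1, 0) = (128) + (-48) + (0) + (8) + (0) + (0) + (0) + (0) = 88.
Reducing mod 7: 88 ≡ 4 (mod 7).
Since F(a, b, c) ≡ 4 ≠ 0 (mod 7), P does NOT lie on the curve.


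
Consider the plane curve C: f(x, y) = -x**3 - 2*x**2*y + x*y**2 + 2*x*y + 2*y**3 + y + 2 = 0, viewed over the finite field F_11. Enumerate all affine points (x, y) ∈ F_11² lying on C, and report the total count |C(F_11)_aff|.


Affine F_11-points: {(0, 6), (0, 8), (2, 8), (4, 8), (5, 2), (6, 9), (7, 0), (7, 3), (7, 10), (8, 7), (10, 9)}; count = 11.

For each of the 121 pairs (x, y) ∈ F_11², evaluate f(x, y) mod 11. Record the zeros.
  x = 0: [0↦2, 1↦5, 2↦9, 3↦4, 4↦2, 5↦4, 6↦0, 7↦2, 8↦0, 9↦6, 10↦10]  zeros at y ∈ {6, 8}
  x = 1: [0↦1, 1↦5, 2↦1, 3↦1, 4↦6, 5↦6, 6↦2, 7↦6, 8↦8, 9↦9, 10↦10]  zeros at y ∈ ∅
  x = 2: [0↦5, 1↦6, 2↦1, 3↦2, 4↦10, 5↦4, 6↦7, 7↦9, 8↦0, 9↦3, 10↦8]  zeros at y ∈ {8}
  x = 3: [0↦8, 1↦2, 2↦3, 3↦1, 4↦8, 5↦3, 6↦9, 7↦5, 8↦3, 9↦4, 10↦9]  zeros at y ∈ ∅
  x = 4: [0↦4, 1↦9, 2↦1, 3↦3, 4↦5, 5↦8, 6↦2, 7↦10, 8↦0, 9↦6, 10↦7]  zeros at y ∈ {8}
  x = 5: [0↦9, 1↦10, 2↦0, 3↦2, 4↦6, 5↦2, 6↦2, 7↦7, 8↦7, 9↦3, 10↦7]  zeros at y ∈ {2}
  x = 6: [0↦6, 1↦10, 2↦5, 3↦3, 4↦5, 5↦1, 6↦3, 7↦1, 8↦7, 9↦0, 10↦3]  zeros at y ∈ {9}
  x = 7: [0↦0, 1↦3, 2↦10, 3↦0, 4↦7, 5↦10, 6↦10, 7↦8, 8↦5, 9↦2, 10↦0]  zeros at y ∈ {0, 3, 10}
  x = 8: [0↦7, 1↦5, 2↦9, 3↦9, 4↦6, 5↦1, 6↦6, 7↦0, 8↦6, 9↦3, 10↦3]  zeros at y ∈ {7}
  x = 9: [0↦10, 1↦10, 2↦7, 3↦2, 4↦7, 5↦1, 6↦7, 7↦4, 8↦4, 9↦8, 10↦6]  zeros at y ∈ ∅
  x = 10: [0↦3, 1↦1, 2↦9, 3↦6, 4↦4, 5↦4, 6↦7, 7↦3, 8↦4, 9↦0, 10↦3]  zeros at y ∈ {9}
Collecting zeros: affine points = {(0, 6), (0, 8), (2, 8), (4, 8), (5, 2), (6, 9), (7, 0), (7, 3), (7, 10), (8, 7), (10, 9)}.
Total count |C(F_11)_aff| = 11.


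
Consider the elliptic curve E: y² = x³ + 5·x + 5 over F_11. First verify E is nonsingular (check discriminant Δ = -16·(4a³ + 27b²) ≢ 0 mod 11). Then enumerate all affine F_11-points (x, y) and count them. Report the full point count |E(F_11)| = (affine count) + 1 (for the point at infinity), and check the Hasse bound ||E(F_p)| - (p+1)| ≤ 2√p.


Affine points = {(0, 4), (0, 7), (1, 0), (2, 1), (2, 10), (3, 5), (3, 6), (4, 1), (4, 10), (5, 1), (5, 10), (6, 3), (6, 8), (7, 3), (7, 8), (9, 3), (9, 8)}; affine count = 17; |E(F_11)| = 18.

Discriminant check: Δ ∝ 4a³ + 27b² = 4·5³ + 27·5² = 4·125 + 27·25 ≡ 9 (mod 11). Nonzero ⇒ E is nonsingular.
For each x ∈ F_11, compute rhs = x³ + 5·x + 5 mod 11, then count y ∈ F_11 with y² ≡ rhs.
  x = 0: rhs = 5, matching y values: 4, 7 (2 points).
  x = 1: rhs = 0, matching y values: 0 (1 points).
  x = 2: rhs = 1, matching y values: 1, 10 (2 points).
  x = 3: rhs = 3, matching y values: 5, 6 (2 points).
  x = 4: rhs = 1, matching y values: 1, 10 (2 points).
  x = 5: rhs = 1, matching y values: 1, 10 (2 points).
  x = 6: rhs = 9, matching y values: 3, 8 (2 points).
  x = 7: rhs = 9, matching y values: 3, 8 (2 points).
  x = 8: rhs = 7, matching y values: none (0 points).
  x = 9: rhs = 9, matching y values: 3, 8 (2 points).
  x = 10: rhs = 10, matching y values: none (0 points).
Total affine count: 17.
Full point count |E(F_11)| = 17 + 1 = 18.
Hasse bound: |18 − (11+1)| = |6| = 6 ≤ 2√11 ≈ 6.6332 ✓.


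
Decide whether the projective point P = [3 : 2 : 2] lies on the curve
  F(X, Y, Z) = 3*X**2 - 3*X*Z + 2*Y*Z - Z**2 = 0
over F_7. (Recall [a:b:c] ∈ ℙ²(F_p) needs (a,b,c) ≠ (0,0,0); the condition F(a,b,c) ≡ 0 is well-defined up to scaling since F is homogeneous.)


F(3,2,2) ≡ 6 (mod 7); P is NOT on the curve.

Evaluate F(3, 2, 2) term-by-term (mod 7).
  3*X**2 ↦ 3·9·1·1 = 27
  -3*X*Z ↦ -3·3·1·2 = -18
  2*Y*Z ↦ 2·1·2·2 = 8
  -Z**2 ↦ -1·1·1·4 = -4
Sum: F(3, 2, 2) = (27) + (-18) + (8) + (-4) = 13.
Reducing mod 7: 13 ≡ 6 (mod 7).
Since F(a, b, c) ≡ 6 ≠ 0 (mod 7), P does NOT lie on the curve.


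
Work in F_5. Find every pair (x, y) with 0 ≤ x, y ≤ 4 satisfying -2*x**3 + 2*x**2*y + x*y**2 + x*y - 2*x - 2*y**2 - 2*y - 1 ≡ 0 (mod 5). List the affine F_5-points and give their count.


Affine F_5-points: {(0, 1), (0, 3), (1, 0), (1, 1), (2, 2), (3, 3)}; count = 6.

For each of the 25 pairs (x, y) ∈ F_5², evaluate f(x, y) mod 5. Record the zeros.
  x = 0: [0↦4, 1↦0, 2↦2, 3↦0, 4↦4]  zeros at y ∈ {1, 3}
  x = 1: [0↦0, 1↦0, 2↦3, 3↦4, 4↦3]  zeros at y ∈ {0, 1}
  x = 2: [0↦4, 1↦2, 2↦0, 3↦3, 4↦1]  zeros at y ∈ {2}
  x = 3: [0↦4, 1↦4, 2↦1, 3↦0, 4↦1]  zeros at y ∈ {3}
  x = 4: [0↦3, 1↦4, 2↦4, 3↦3, 4↦1]  zeros at y ∈ ∅
Collecting zeros: affine points = {(0, 1), (0, 3), (1, 0), (1, 1), (2, 2), (3, 3)}.
Total count |C(F_5)_aff| = 6.


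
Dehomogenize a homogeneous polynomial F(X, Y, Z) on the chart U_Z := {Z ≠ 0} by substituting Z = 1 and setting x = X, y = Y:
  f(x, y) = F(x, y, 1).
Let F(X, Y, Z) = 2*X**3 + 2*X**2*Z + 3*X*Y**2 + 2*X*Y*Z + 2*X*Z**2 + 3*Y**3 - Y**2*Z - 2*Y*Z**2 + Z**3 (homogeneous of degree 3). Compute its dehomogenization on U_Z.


f(x, y) = 2*x**3 + 2*x**2 + 3*x*y**2 + 2*x*y + 2*x + 3*y**3 - y**2 - 2*y + 1

On U_Z we set Z = 1. Each monomial c·X^i·Y^j·Z^k in F becomes c·x^i·y^j·1^k = c·x^i·y^j.
Substituting Z = 1: F(X, Y, 1) = 2*x**3 + 2*x**2 + 3*x*y**2 + 2*x*y + 2*x + 3*y**3 - y**2 - 2*y + 1.
Note: deg(f) ≤ deg(F) = 3; strict inequality happens when F is divisible by Z (lost terms).


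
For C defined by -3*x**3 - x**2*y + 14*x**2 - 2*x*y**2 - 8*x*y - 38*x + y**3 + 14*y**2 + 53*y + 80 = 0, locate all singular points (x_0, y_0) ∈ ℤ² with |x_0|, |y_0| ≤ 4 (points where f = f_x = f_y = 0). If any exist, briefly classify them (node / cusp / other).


Singular points: {(2, -3)}; classification: node.

Compute partial derivatives:
  f_x = -9*x**2 - 2*x*y + 28*x - 2*y**2 - 8*y - 38.
  f_y = -x**2 - 4*x*y - 8*x + 3*y**2 + 28*y + 53.
Scan x_0 ∈ {−4, ..., 4}. For each x_0, f_y(x_0, y) is a polynomial in y; find its integer roots y ∈ {−4, ..., 4}, then test f_x and f at those candidates.
  x = -4: f_y(-4, y) = 3*y**2 + 44*y + 69; no integer root y with |y| ≤ 4.
  x = -3: f_y(-3, y) = 3*y**2 + 40*y + 68; vanishes at y ∈ {-2}. (-3, -2): f_x = -207 ≠ 0.
  x = -2: f_y(-2, y) = 3*y**2 + 36*y + 65; no integer root y with |y| ≤ 4.
  x = -1: f_y(-1, y) = 3*y**2 + 32*y + 60; no integer root y with |y| ≤ 4.
  x = 0: f_y(0, y) = 3*y**2 + 28*y + 53; no integer root y with |y| ≤ 4.
  x = 1: f_y(1, y) = 3*y**2 + 24*y + 44; no integer root y with |y| ≤ 4.
  x = 2: f_y(2, y) = 3*y**2 + 20*y + 33; vanishes at y ∈ {-3}. (2, -3): f_x = 0, f = 0 — SINGULAR.
  x = 3: f_y(3, y) = 3*y**2 + 16*y + 20; vanishes at y ∈ {-2}. (3, -2): f_x = -15 ≠ 0.
  x = 4: f_y(4, y) = 3*y**2 + 12*y + 5; no integer root y with |y| ≤ 4.
Only singular point on the grid: (2, -3).
Classify: substitute x = 2 + u, y = -3 + v and expand: f = -3*u**3 - u**2*v - u**2 - 2*u*v**2 + v**3 + v**2.
No constant or linear terms (consistent with a singular point). Quadratic part: -u**2 + v**2. Cubic part: -3*u**3 - u**2*v - 2*u*v**2 + v**3.
The quadratic part v**2 - u**2 = (v − u)(v + u) splits into two distinct linear factors, so there are two distinct tangent lines y − -3 = ±(x − 2) — this is a node (ordinary double point).
Classification: node.


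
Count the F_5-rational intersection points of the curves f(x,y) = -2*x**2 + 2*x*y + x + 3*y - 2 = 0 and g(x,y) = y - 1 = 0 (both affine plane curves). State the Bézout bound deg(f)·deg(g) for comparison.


Common zeros: ∅; count = 0; Bézout bound = 2.

deg(f) = 2, deg(g) = 1, so Bézout bound = 2.
Scan x ∈ F_5. For each x, list the y ∈ F_5 with f(x, y) ≡ 0 and those with g(x, y) ≡ 0 (mod 5); the common zeros in that column are the intersection.
  x = 0: f ≡ 0 at y ∈ {4}; g ≡ 0 at y ∈ {1}; common: ∅.
  x = 1: f ≡ 0 at y ∈ ∅; g ≡ 0 at y ∈ {1}; common: ∅.
  x = 2: f ≡ 0 at y ∈ {4}; g ≡ 0 at y ∈ {1}; common: ∅.
  x = 3: f ≡ 0 at y ∈ {3}; g ≡ 0 at y ∈ {1}; common: ∅.
  x = 4: f ≡ 0 at y ∈ {0}; g ≡ 0 at y ∈ {1}; common: ∅.
Collecting: common zeros = ∅, so the count is 0.
Comparison with the Bézout bound: 0 ≤ 2 = deg(f)·deg(g), as expected for curves with no common component (the affine F_5-count falls short of the bound because intersections may lie at infinity, over extension fields, or carry multiplicity).


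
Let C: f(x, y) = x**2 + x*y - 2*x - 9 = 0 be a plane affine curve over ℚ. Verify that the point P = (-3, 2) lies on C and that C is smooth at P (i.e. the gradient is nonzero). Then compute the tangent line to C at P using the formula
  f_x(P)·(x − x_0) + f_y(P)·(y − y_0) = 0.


Tangent line at P: -6*x - 3*y - 12 = 0.

Step 1: f(-3, 2) = 0, so P lies on C.
Step 2: partial derivatives
  f_x(x, y) = 2*x + y - 2, f_y(x, y) = x.
  f_x(P) = -6, f_y(P) = -3 (gradient nonzero, so P is smooth).
Step 3: tangent line at P: -6·(x − -3) + -3·(y − 2) = 0.
Expanding: -6*x - 3*y - 12 = 0.


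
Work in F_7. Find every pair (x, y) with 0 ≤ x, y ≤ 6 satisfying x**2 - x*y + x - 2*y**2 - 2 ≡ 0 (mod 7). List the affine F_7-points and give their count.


Affine F_7-points: {(1, 0), (1, 3), (2, 1), (2, 5), (5, 0), (5, 1)}; count = 6.

For each of the 49 pairs (x, y) ∈ F_7², evaluate f(x, y) mod 7. Record the zeros.
  x = 0: [0↦5, 1↦3, 2↦4, 3↦1, 4↦1, 5↦4, 6↦3]  zeros at y ∈ ∅
  x = 1: [0↦0, 1↦4, 2↦4, 3↦0, 4↦6, 5↦1, 6↦6]  zeros at y ∈ {0, 3}
  x = 2: [0↦4, 1↦0, 2↦6, 3↦1, 4↦6, 5↦0, 6↦4]  zeros at y ∈ {1, 5}
  x = 3: [0↦3, 1↦5, 2↦3, 3↦4, 4↦1, 5↦1, 6↦4]  zeros at y ∈ ∅
  x = 4: [0↦4, 1↦5, 2↦2, 3↦2, 4↦5, 5↦4, 6↦6]  zeros at y ∈ ∅
  x = 5: [0↦0, 1↦0, 2↦3, 3↦2, 4↦4, 5↦2, 6↦3]  zeros at y ∈ {0, 1}
  x = 6: [0↦5, 1↦4, 2↦6, 3↦4, 4↦5, 5↦2, 6↦2]  zeros at y ∈ ∅
Collecting zeros: affine points = {(1, 0), (1, 3), (2, 1), (2, 5), (5, 0), (5, 1)}.
Total count |C(F_7)_aff| = 6.


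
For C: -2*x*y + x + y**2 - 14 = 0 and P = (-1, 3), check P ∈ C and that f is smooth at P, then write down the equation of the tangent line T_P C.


Tangent line at P: -5*x + 8*y - 29 = 0.

Step 1: f(-1, 3) = 0, so P lies on C.
Step 2: partial derivatives
  f_x(x, y) = 1 - 2*y, f_y(x, y) = -2*x + 2*y.
  f_x(P) = -5, f_y(P) = 8 (gradient nonzero, so P is smooth).
Step 3: tangent line at P: -5·(x − -1) + 8·(y − 3) = 0.
Expanding: -5*x + 8*y - 29 = 0.


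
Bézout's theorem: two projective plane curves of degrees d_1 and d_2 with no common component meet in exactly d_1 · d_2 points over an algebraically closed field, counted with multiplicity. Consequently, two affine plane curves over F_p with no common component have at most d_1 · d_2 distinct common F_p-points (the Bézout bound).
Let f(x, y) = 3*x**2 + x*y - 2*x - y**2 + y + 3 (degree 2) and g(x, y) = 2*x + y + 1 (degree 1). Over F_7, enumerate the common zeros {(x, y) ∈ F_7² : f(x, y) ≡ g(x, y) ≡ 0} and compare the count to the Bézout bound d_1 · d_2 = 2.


Common zeros: {(5, 3), (6, 1)}; count = 2; Bézout bound = 2.

deg(f) = 2, deg(g) = 1, so Bézout bound = 2.
Scan x ∈ F_7. For each x, list the y ∈ F_7 with f(x, y) ≡ 0 and those with g(x, y) ≡ 0 (mod 7); the common zeros in that column are the intersection.
  x = 0: f ≡ 0 at y ∈ ∅; g ≡ 0 at y ∈ {6}; common: ∅.
  x = 1: f ≡ 0 at y ∈ ∅; g ≡ 0 at y ∈ {4}; common: ∅.
  x = 2: f ≡ 0 at y ∈ {4, 6}; g ≡ 0 at y ∈ {2}; common: ∅.
  x = 3: f ≡ 0 at y ∈ {2}; g ≡ 0 at y ∈ {0}; common: ∅.
  x = 4: f ≡ 0 at y ∈ {2, 3}; g ≡ 0 at y ∈ {5}; common: ∅.
  x = 5: f ≡ 0 at y ∈ {3}; g ≡ 0 at y ∈ {3}; common: {3}.
  x = 6: f ≡ 0 at y ∈ {1, 6}; g ≡ 0 at y ∈ {1}; common: {1}.
Collecting: common zeros = {(5, 3), (6, 1)}, so the count is 2.
Comparison with the Bézout bound: 2 ≤ 2 = deg(f)·deg(g), as expected for curves with no common component (the bound is attained).


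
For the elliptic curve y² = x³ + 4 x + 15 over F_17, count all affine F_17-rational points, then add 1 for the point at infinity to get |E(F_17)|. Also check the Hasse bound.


Affine points = {(0, 7), (0, 10), (6, 0), (8, 7), (8, 10), (9, 7), (9, 10), (10, 1), (10, 16), (11, 8), (11, 9), (15, 4), (15, 13)}; affine count = 13; |E(F_17)| = 14.

Discriminant check: Δ ∝ 4a³ + 27b² = 4·4³ + 27·15² = 4·64 + 27·225 ≡ 7 (mod 17). Nonzero ⇒ E is nonsingular.
For each x ∈ F_17, compute rhs = x³ + 4·x + 15 mod 17, then count y ∈ F_17 with y² ≡ rhs.
  x = 0: rhs = 15, matching y values: 7, 10 (2 points).
  x = 1: rhs = 3, matching y values: none (0 points).
  x = 2: rhs = 14, matching y values: none (0 points).
  x = 3: rhs = 3, matching y values: none (0 points).
  x = 4: rhs = 10, matching y values: none (0 points).
  x = 5: rhs = 7, matching y values: none (0 points).
  x = 6: rhs = 0, matching y values: 0 (1 points).
  x = 7: rhs = 12, matching y values: none (0 points).
  x = 8: rhs = 15, matching y values: 7, 10 (2 points).
  x = 9: rhs = 15, matching y values: 7, 10 (2 points).
  x = 10: rhs = 1, matching y values: 1, 16 (2 points).
  x = 11: rhs = 13, matching y values: 8, 9 (2 points).
  x = 12: rhs = 6, matching y values: none (0 points).
  x = 13: rhs = 3, matching y values: none (0 points).
  x = 14: rhs = 10, matching y values: none (0 points).
  x = 15: rhs = 16, matching y values: 4, 13 (2 points).
  x = 16: rhs = 10, matching y values: none (0 points).
Total affine count: 13.
Full point count |E(F_17)| = 13 + 1 = 14.
Hasse bound: |14 − (17+1)| = |-4| = 4 ≤ 2√17 ≈ 8.2462 ✓.


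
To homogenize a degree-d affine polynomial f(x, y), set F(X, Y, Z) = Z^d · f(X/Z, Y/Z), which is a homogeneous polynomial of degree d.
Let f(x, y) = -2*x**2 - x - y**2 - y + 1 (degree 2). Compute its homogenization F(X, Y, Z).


F(X, Y, Z) = -2*X**2 - X*Z - Y**2 - Y*Z + Z**2

deg(f) = 2.
Substitute x = X/Z, y = Y/Z into f, then multiply by Z^2.
  monomial -2·x^2·y^0 ↦ -2·X^2·Y^0·Z^0.
  monomial -1·x^1·y^0 ↦ -1·X^1·Y^0·Z^1.
  monomial -1·x^0·y^2 ↦ -1·X^0·Y^2·Z^0.
  monomial -1·x^0·y^1 ↦ -1·X^0·Y^1·Z^1.
  monomial 1·x^0·y^0 ↦ 1·X^0·Y^0·Z^2.
Collecting: F(X, Y, Z) = -2*X**2 - X*Z - Y**2 - Y*Z + Z**2.


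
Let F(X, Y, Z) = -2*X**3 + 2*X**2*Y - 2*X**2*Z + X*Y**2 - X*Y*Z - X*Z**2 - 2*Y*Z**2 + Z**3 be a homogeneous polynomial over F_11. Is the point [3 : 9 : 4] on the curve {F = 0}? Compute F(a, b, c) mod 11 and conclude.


F(3,9,4) ≡ 9 (mod 11); P is NOT on the curve.

Evaluate F(3, 9, 4) term-by-term (mod 11).
  -2*X**3 ↦ -2·27·1·1 = -54
  2*X**2*Y ↦ 2·9·9·1 = 162
  -2*X**2*Z ↦ -2·9·1·4 = -72
  X*Y**2 ↦ 1·3·81·1 = 243
  -X*Y*Z ↦ -1·3·9·4 = -108
  -X*Z**2 ↦ -1·3·1·16 = -48
  -2*Y*Z**2 ↦ -2·1·9·16 = -288
  Z**3 ↦ 1·1·1·64 = 64
Sum: F(3, 9, 4) = (-54) + (162) + (-72) + (243) + (-108) + (-48) + (-288) + (64) = -101.
Reducing mod 11: -101 ≡ 9 (mod 11).
Since F(a, b, c) ≡ 9 ≠ 0 (mod 11), P does NOT lie on the curve.


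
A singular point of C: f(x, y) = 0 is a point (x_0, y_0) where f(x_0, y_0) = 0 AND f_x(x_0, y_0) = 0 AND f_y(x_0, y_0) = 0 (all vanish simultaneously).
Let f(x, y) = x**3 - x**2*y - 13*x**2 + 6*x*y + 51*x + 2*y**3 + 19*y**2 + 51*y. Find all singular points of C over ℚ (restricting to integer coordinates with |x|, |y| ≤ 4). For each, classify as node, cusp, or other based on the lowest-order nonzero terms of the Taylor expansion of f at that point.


Singular points: {(3, -3)}; classification: node.

Compute partial derivatives:
  f_x = 3*x**2 - 2*x*y - 26*x + 6*y + 51.
  f_y = -x**2 + 6*x + 6*y**2 + 38*y + 51.
Scan x_0 ∈ {−4, ..., 4}. For each x_0, f_y(x_0, y) is a polynomial in y; find its integer roots y ∈ {−4, ..., 4}, then test f_x and f at those candidates.
  x = -4: f_y(-4, y) = 6*y**2 + 38*y + 11; no integer root y with |y| ≤ 4.
  x = -3: f_y(-3, y) = 6*y**2 + 38*y + 24; no integer root y with |y| ≤ 4.
  x = -2: f_y(-2, y) = 6*y**2 + 38*y + 35; no integer root y with |y| ≤ 4.
  x = -1: f_y(-1, y) = 6*y**2 + 38*y + 44; no integer root y with |y| ≤ 4.
  x = 0: f_y(0, y) = 6*y**2 + 38*y + 51; no integer root y with |y| ≤ 4.
  x = 1: f_y(1, y) = 6*y**2 + 38*y + 56; vanishes at y ∈ {-4}. (1, -4): f_x = 12 ≠ 0.
  x = 2: f_y(2, y) = 6*y**2 + 38*y + 59; no integer root y with |y| ≤ 4.
  x = 3: f_y(3, y) = 6*y**2 + 38*y + 60; vanishes at y ∈ {-3}. (3, -3): f_x = 0, f = 0 — SINGULAR.
  x = 4: f_y(4, y) = 6*y**2 + 38*y + 59; no integer root y with |y| ≤ 4.
Only singular point on the grid: (3, -3).
Classify: substitute x = 3 + u, y = -3 + v and expand: f = u**3 - u**2*v - u**2 + 2*v**3 + v**2.
No constant or linear terms (consistent with a singular point). Quadratic part: -u**2 + v**2. Cubic part: u**3 - u**2*v + 2*v**3.
The quadratic part v**2 - u**2 = (v − u)(v + u) splits into two distinct linear factors, so there are two distinct tangent lines y − -3 = ±(x − 3) — this is a node (ordinary double point).
Classification: node.


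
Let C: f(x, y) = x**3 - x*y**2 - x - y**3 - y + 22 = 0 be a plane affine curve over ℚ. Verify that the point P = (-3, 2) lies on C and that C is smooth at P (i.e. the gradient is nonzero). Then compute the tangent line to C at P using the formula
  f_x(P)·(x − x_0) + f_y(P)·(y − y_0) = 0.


Tangent line at P: 22*x - y + 68 = 0.

Step 1: f(-3, 2) = 0, so P lies on C.
Step 2: partial derivatives
  f_x(x, y) = 3*x**2 - y**2 - 1, f_y(x, y) = -2*x*y - 3*y**2 - 1.
  f_x(P) = 22, f_y(P) = -1 (gradient nonzero, so P is smooth).
Step 3: tangent line at P: 22·(x − -3) + -1·(y − 2) = 0.
Expanding: 22*x - y + 68 = 0.


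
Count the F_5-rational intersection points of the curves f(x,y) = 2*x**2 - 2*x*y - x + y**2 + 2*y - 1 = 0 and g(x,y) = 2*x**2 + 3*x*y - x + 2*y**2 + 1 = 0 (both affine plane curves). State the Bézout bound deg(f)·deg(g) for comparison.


Common zeros: ∅; count = 0; Bézout bound = 4.

deg(f) = 2, deg(g) = 2, so Bézout bound = 4.
Scan x ∈ F_5. For each x, list the y ∈ F_5 with f(x, y) ≡ 0 and those with g(x, y) ≡ 0 (mod 5); the common zeros in that column are the intersection.
  x = 0: f ≡ 0 at y ∈ ∅; g ≡ 0 at y ∈ ∅; common: ∅.
  x = 1: f ≡ 0 at y ∈ {0}; g ≡ 0 at y ∈ ∅; common: ∅.
  x = 2: f ≡ 0 at y ∈ {0, 2}; g ≡ 0 at y ∈ {1}; common: ∅.
  x = 3: f ≡ 0 at y ∈ {2}; g ≡ 0 at y ∈ ∅; common: ∅.
  x = 4: f ≡ 0 at y ∈ ∅; g ≡ 0 at y ∈ ∅; common: ∅.
Collecting: common zeros = ∅, so the count is 0.
Comparison with the Bézout bound: 0 ≤ 4 = deg(f)·deg(g), as expected for curves with no common component (the affine F_5-count falls short of the bound because intersections may lie at infinity, over extension fields, or carry multiplicity).


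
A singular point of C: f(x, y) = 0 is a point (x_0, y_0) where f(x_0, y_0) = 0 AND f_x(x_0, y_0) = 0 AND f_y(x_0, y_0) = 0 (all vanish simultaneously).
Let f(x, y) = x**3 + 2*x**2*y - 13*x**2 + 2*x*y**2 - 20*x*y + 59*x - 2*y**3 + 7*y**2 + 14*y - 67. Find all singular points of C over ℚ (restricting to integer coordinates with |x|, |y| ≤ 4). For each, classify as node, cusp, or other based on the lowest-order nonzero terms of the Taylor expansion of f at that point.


Singular points: {(3, 2)}; classification: cusp.

Compute partial derivatives:
  f_x = 3*x**2 + 4*x*y - 26*x + 2*y**2 - 20*y + 59.
  f_y = 2*x**2 + 4*x*y - 20*x - 6*y**2 + 14*y + 14.
Scan x_0 ∈ {−4, ..., 4}. For each x_0, f_y(x_0, y) is a polynomial in y; find its integer roots y ∈ {−4, ..., 4}, then test f_x and f at those candidates.
  x = -4: f_y(-4, y) = -6*y**2 - 2*y + 126; no integer root y with |y| ≤ 4.
  x = -3: f_y(-3, y) = -6*y**2 + 2*y + 92; no integer root y with |y| ≤ 4.
  x = -2: f_y(-2, y) = -6*y**2 + 6*y + 62; no integer root y with |y| ≤ 4.
  x = -1: f_y(-1, y) = -6*y**2 + 10*y + 36; no integer root y with |y| ≤ 4.
  x = 0: f_y(0, y) = -6*y**2 + 14*y + 14; no integer root y with |y| ≤ 4.
  x = 1: f_y(1, y) = -6*y**2 + 18*y - 4; no integer root y with |y| ≤ 4.
  x = 2: f_y(2, y) = -6*y**2 + 22*y - 18; no integer root y with |y| ≤ 4.
  x = 3: f_y(3, y) = -6*y**2 + 26*y - 28; vanishes at y ∈ {2}. (3, 2): f_x = 0, f = 0 — SINGULAR.
  x = 4: f_y(4, y) = -6*y**2 + 30*y - 34; no integer root y with |y| ≤ 4.
Only singular point on the grid: (3, 2).
Classify: substitute x = 3 + u, y = 2 + v and expand: f = u**3 + 2*u**2*v + 2*u*v**2 - 2*v**3 + v**2.
No constant or linear terms (consistent with a singular point). Quadratic part: v**2. Cubic part: u**3 + 2*u**2*v + 2*u*v**2 - 2*v**3.
The quadratic part v**2 is a perfect square, so there is a single (double) tangent line v = 0, i.e. y = 2. Restricting the cubic part to that line (v = 0) leaves u**3 ≠ 0, so f is not divisible by v and the branch is v² ≈ -u**3 to lowest order — this is a cusp.
Classification: cusp.


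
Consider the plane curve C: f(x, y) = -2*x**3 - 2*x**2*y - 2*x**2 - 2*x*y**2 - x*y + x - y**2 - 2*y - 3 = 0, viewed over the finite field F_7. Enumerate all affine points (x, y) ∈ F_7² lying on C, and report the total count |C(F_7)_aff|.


Affine F_7-points: {(1, 1), (1, 2), (2, 1), (2, 5), (3, 6), (4, 4), (4, 5), (5, 6), (6, 4), (6, 6)}; count = 10.

For each of the 49 pairs (x, y) ∈ F_7², evaluate f(x, y) mod 7. Record the zeros.
  x = 0: [0↦4, 1↦1, 2↦3, 3↦3, 4↦1, 5↦4, 6↦5]  zeros at y ∈ ∅
  x = 1: [0↦1, 1↦0, 2↦0, 3↦1, 4↦3, 5↦6, 6↦3]  zeros at y ∈ {1, 2}
  x = 2: [0↦3, 1↦0, 2↦1, 3↦6, 4↦1, 5↦0, 6↦3]  zeros at y ∈ {1, 5}
  x = 3: [0↦5, 1↦3, 2↦1, 3↦6, 4↦4, 5↦2, 6↦0]  zeros at y ∈ {6}
  x = 4: [0↦2, 1↦4, 2↦2, 3↦3, 4↦0, 5↦0, 6↦3]  zeros at y ∈ {4, 5}
  x = 5: [0↦3, 1↦5, 2↦6, 3↦6, 4↦5, 5↦3, 6↦0]  zeros at y ∈ {6}
  x = 6: [0↦3, 1↦1, 2↦1, 3↦3, 4↦0, 5↦6, 6↦0]  zeros at y ∈ {4, 6}
Collecting zeros: affine points = {(1, 1), (1, 2), (2, 1), (2, 5), (3, 6), (4, 4), (4, 5), (5, 6), (6, 4), (6, 6)}.
Total count |C(F_7)_aff| = 10.


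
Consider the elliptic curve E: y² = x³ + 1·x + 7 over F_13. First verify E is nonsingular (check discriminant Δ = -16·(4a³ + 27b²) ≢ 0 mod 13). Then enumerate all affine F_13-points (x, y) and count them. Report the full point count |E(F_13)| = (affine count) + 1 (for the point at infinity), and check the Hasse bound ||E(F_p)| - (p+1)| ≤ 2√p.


Affine points = {(1, 3), (1, 10), (2, 2), (2, 11), (4, 6), (4, 7), (9, 2), (9, 11), (10, 4), (10, 9), (11, 6), (11, 7)}; affine count = 12; |E(F_13)| = 13.

Discriminant check: Δ ∝ 4a³ + 27b² = 4·1³ + 27·7² = 4·1 + 27·49 ≡ 1 (mod 13). Nonzero ⇒ E is nonsingular.
For each x ∈ F_13, compute rhs = x³ + 1·x + 7 mod 13, then count y ∈ F_13 with y² ≡ rhs.
  x = 0: rhs = 7, matching y values: none (0 points).
  x = 1: rhs = 9, matching y values: 3, 10 (2 points).
  x = 2: rhs = 4, matching y values: 2, 11 (2 points).
  x = 3: rhs = 11, matching y values: none (0 points).
  x = 4: rhs = 10, matching y values: 6, 7 (2 points).
  x = 5: rhs = 7, matching y values: none (0 points).
  x = 6: rhs = 8, matching y values: none (0 points).
  x = 7: rhs = 6, matching y values: none (0 points).
  x = 8: rhs = 7, matching y values: none (0 points).
  x = 9: rhs = 4, matching y values: 2, 11 (2 points).
  x = 10: rhs = 3, matching y values: 4, 9 (2 points).
  x = 11: rhs = 10, matching y values: 6, 7 (2 points).
  x = 12: rhs = 5, matching y values: none (0 points).
Total affine count: 12.
Full point count |E(F_13)| = 12 + 1 = 13.
Hasse bound: |13 − (13+1)| = |-1| = 1 ≤ 2√13 ≈ 7.2111 ✓.


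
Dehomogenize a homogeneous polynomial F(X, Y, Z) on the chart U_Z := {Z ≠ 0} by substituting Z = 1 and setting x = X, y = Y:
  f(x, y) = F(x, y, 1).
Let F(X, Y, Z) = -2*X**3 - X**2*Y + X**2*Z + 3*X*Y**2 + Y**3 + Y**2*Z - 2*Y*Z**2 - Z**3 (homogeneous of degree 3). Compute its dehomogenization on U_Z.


f(x, y) = -2*x**3 - x**2*y + x**2 + 3*x*y**2 + y**3 + y**2 - 2*y - 1

On U_Z we set Z = 1. Each monomial c·X^i·Y^j·Z^k in F becomes c·x^i·y^j·1^k = c·x^i·y^j.
Substituting Z = 1: F(X, Y, 1) = -2*x**3 - x**2*y + x**2 + 3*x*y**2 + y**3 + y**2 - 2*y - 1.
Note: deg(f) ≤ deg(F) = 3; strict inequality happens when F is divisible by Z (lost terms).


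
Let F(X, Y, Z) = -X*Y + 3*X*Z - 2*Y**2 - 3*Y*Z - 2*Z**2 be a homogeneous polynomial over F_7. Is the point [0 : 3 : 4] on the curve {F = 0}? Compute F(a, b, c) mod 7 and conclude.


F(0,3,4) ≡ 5 (mod 7); P is NOT on the curve.

Evaluate F(0, 3, 4) term-by-term (mod 7).
  -X*Y ↦ -1·0·3·1 = 0
  3*X*Z ↦ 3·0·1·4 = 0
  -2*Y**2 ↦ -2·1·9·1 = -18
  -3*Y*Z ↦ -3·1·3·4 = -36
  -2*Z**2 ↦ -2·1·1·16 = -32
Sum: F(0, 3, 4) = (0) + (0) + (-18) + (-36) + (-32) = -86.
Reducing mod 7: -86 ≡ 5 (mod 7).
Since F(a, b, c) ≡ 5 ≠ 0 (mod 7), P does NOT lie on the curve.


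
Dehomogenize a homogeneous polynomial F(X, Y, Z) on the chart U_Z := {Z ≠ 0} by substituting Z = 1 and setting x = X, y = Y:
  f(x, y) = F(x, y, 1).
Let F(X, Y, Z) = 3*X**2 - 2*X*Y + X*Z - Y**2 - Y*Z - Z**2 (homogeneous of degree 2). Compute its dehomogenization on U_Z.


f(x, y) = 3*x**2 - 2*x*y + x - y**2 - y - 1

On U_Z we set Z = 1. Each monomial c·X^i·Y^j·Z^k in F becomes c·x^i·y^j·1^k = c·x^i·y^j.
Substituting Z = 1: F(X, Y, 1) = 3*x**2 - 2*x*y + x - y**2 - y - 1.
Note: deg(f) ≤ deg(F) = 2; strict inequality happens when F is divisible by Z (lost terms).


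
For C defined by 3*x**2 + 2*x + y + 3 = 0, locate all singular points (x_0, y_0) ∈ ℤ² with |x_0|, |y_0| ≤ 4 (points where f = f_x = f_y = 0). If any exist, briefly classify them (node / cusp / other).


No singular points in the scanned grid; C is smooth there.

Compute partial derivatives:
  f_x = 6*x + 2.
  f_y = 1.
f_y = 1 is a nonzero constant, so f_y never vanishes: no point (x, y) can satisfy f = f_x = f_y = 0. In particular no (x, y) ∈ {−4, ..., 4}² is singular; the curve is smooth.


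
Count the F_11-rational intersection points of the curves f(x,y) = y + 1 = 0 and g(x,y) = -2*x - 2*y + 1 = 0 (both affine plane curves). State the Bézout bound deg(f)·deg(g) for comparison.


Common zeros: {(7, 10)}; count = 1; Bézout bound = 1.

deg(f) = 1, deg(g) = 1, so Bézout bound = 1.
Scan x ∈ F_11. For each x, list the y ∈ F_11 with f(x, y) ≡ 0 and those with g(x, y) ≡ 0 (mod 11); the common zeros in that column are the intersection.
  x = 0: f ≡ 0 at y ∈ {10}; g ≡ 0 at y ∈ {6}; common: ∅.
  x = 1: f ≡ 0 at y ∈ {10}; g ≡ 0 at y ∈ {5}; common: ∅.
  x = 2: f ≡ 0 at y ∈ {10}; g ≡ 0 at y ∈ {4}; common: ∅.
  x = 3: f ≡ 0 at y ∈ {10}; g ≡ 0 at y ∈ {3}; common: ∅.
  x = 4: f ≡ 0 at y ∈ {10}; g ≡ 0 at y ∈ {2}; common: ∅.
  x = 5: f ≡ 0 at y ∈ {10}; g ≡ 0 at y ∈ {1}; common: ∅.
  x = 6: f ≡ 0 at y ∈ {10}; g ≡ 0 at y ∈ {0}; common: ∅.
  x = 7: f ≡ 0 at y ∈ {10}; g ≡ 0 at y ∈ {10}; common: {10}.
  x = 8: f ≡ 0 at y ∈ {10}; g ≡ 0 at y ∈ {9}; common: ∅.
  x = 9: f ≡ 0 at y ∈ {10}; g ≡ 0 at y ∈ {8}; common: ∅.
  x = 10: f ≡ 0 at y ∈ {10}; g ≡ 0 at y ∈ {7}; common: ∅.
Collecting: common zeros = {(7, 10)}, so the count is 1.
Comparison with the Bézout bound: 1 ≤ 1 = deg(f)·deg(g), as expected for curves with no common component (the bound is attained).


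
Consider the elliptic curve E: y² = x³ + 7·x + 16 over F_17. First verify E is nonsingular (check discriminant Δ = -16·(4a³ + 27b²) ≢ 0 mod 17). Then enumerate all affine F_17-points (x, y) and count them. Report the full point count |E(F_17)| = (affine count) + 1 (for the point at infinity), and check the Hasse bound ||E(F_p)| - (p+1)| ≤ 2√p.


Affine points = {(0, 4), (0, 13), (2, 2), (2, 15), (3, 8), (3, 9), (6, 6), (6, 11), (7, 0), (9, 3), (9, 14), (10, 7), (10, 10), (11, 8), (11, 9), (12, 3), (12, 14), (13, 3), (13, 14), (14, 6), (14, 11), (16, 5), (16, 12)}; affine count = 23; |E(F_17)| = 24.

Discriminant check: Δ ∝ 4a³ + 27b² = 4·7³ + 27·16² = 4·343 + 27·256 ≡ 5 (mod 17). Nonzero ⇒ E is nonsingular.
For each x ∈ F_17, compute rhs = x³ + 7·x + 16 mod 17, then count y ∈ F_17 with y² ≡ rhs.
  x = 0: rhs = 16, matching y values: 4, 13 (2 points).
  x = 1: rhs = 7, matching y values: none (0 points).
  x = 2: rhs = 4, matching y values: 2, 15 (2 points).
  x = 3: rhs = 13, matching y values: 8, 9 (2 points).
  x = 4: rhs = 6, matching y values: none (0 points).
  x = 5: rhs = 6, matching y values: none (0 points).
  x = 6: rhs = 2, matching y values: 6, 11 (2 points).
  x = 7: rhs = 0, matching y values: 0 (1 points).
  x = 8: rhs = 6, matching y values: none (0 points).
  x = 9: rhs = 9, matching y values: 3, 14 (2 points).
  x = 10: rhs = 15, matching y values: 7, 10 (2 points).
  x = 11: rhs = 13, matching y values: 8, 9 (2 points).
  x = 12: rhs = 9, matching y values: 3, 14 (2 points).
  x = 13: rhs = 9, matching y values: 3, 14 (2 points).
  x = 14: rhs = 2, matching y values: 6, 11 (2 points).
  x = 15: rhs = 11, matching y values: none (0 points).
  x = 16: rhs = 8, matching y values: 5, 12 (2 points).
Total affine count: 23.
Full point count |E(F_17)| = 23 + 1 = 24.
Hasse bound: |24 − (17+1)| = |6| = 6 ≤ 2√17 ≈ 8.2462 ✓.


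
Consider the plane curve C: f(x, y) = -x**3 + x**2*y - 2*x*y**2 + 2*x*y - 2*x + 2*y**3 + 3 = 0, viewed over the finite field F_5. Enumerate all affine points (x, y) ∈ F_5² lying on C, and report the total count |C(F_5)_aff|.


Affine F_5-points: {(0, 1), (1, 0), (1, 3), (3, 0), (3, 3), (4, 3)}; count = 6.

For each of the 25 pairs (x, y) ∈ F_5², evaluate f(x, y) mod 5. Record the zeros.
  x = 0: [0↦3, 1↦0, 2↦4, 3↦2, 4↦1]  zeros at y ∈ {1}
  x = 1: [0↦0, 1↦3, 2↦4, 3↦0, 4↦3]  zeros at y ∈ {0, 3}
  x = 2: [0↦1, 1↦2, 2↦2, 3↦3, 4↦2]  zeros at y ∈ ∅
  x = 3: [0↦0, 1↦1, 2↦2, 3↦0, 4↦2]  zeros at y ∈ {0, 3}
  x = 4: [0↦1, 1↦4, 2↦3, 3↦0, 4↦2]  zeros at y ∈ {3}
Collecting zeros: affine points = {(0, 1), (1, 0), (1, 3), (3, 0), (3, 3), (4, 3)}.
Total count |C(F_5)_aff| = 6.


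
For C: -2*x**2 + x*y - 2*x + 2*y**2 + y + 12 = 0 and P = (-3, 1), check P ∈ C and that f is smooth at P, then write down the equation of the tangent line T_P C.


Tangent line at P: 11*x + 2*y + 31 = 0.

Step 1: f(-3, 1) = 0, so P lies on C.
Step 2: partial derivatives
  f_x(x, y) = -4*x + y - 2, f_y(x, y) = x + 4*y + 1.
  f_x(P) = 11, f_y(P) = 2 (gradient nonzero, so P is smooth).
Step 3: tangent line at P: 11·(x − -3) + 2·(y − 1) = 0.
Expanding: 11*x + 2*y + 31 = 0.


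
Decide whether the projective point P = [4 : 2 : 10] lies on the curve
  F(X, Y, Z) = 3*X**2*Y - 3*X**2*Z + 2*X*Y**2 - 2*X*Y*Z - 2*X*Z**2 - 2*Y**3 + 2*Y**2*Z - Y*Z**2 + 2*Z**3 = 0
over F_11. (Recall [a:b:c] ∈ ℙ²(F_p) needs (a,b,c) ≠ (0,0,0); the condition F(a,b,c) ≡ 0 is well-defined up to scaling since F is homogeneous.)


F(4,2,10) ≡ 2 (mod 11); P is NOT on the curve.

Evaluate F(4, 2, 10) term-by-term (mod 11).
  3*X**2*Y ↦ 3·16·2·1 = 96
  -3*X**2*Z ↦ -3·16·1·10 = -480
  2*X*Y**2 ↦ 2·4·4·1 = 32
  -2*X*Y*Z ↦ -2·4·2·10 = -160
  -2*X*Z**2 ↦ -2·4·1·100 = -800
  -2*Y**3 ↦ -2·1·8·1 = -16
  2*Y**2*Z ↦ 2·1·4·10 = 80
  -Y*Z**2 ↦ -1·1·2·100 = -200
  2*Z**3 ↦ 2·1·1·1000 = 2000
Sum: F(4, 2, 10) = (96) + (-480) + (32) + (-160) + (-800) + (-16) + (80) + (-200) + (2000) = 552.
Reducing mod 11: 552 ≡ 2 (mod 11).
Since F(a, b, c) ≡ 2 ≠ 0 (mod 11), P does NOT lie on the curve.


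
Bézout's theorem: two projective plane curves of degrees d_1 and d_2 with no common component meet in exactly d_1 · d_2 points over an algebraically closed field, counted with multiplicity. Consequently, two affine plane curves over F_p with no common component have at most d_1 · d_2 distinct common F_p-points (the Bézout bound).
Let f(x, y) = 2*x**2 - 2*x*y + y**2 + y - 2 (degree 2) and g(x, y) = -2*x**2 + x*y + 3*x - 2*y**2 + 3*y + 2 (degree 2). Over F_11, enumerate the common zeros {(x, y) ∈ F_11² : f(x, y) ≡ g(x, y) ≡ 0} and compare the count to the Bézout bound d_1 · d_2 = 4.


Common zeros: {(9, 8), (9, 9)}; count = 2; Bézout bound = 4.

deg(f) = 2, deg(g) = 2, so Bézout bound = 4.
Scan x ∈ F_11. For each x, list the y ∈ F_11 with f(x, y) ≡ 0 and those with g(x, y) ≡ 0 (mod 11); the common zeros in that column are the intersection.
  x = 0: f ≡ 0 at y ∈ {1, 9}; g ≡ 0 at y ∈ {2, 5}; common: ∅.
  x = 1: f ≡ 0 at y ∈ {0, 1}; g ≡ 0 at y ∈ ∅; common: ∅.
  x = 2: f ≡ 0 at y ∈ ∅; g ≡ 0 at y ∈ {0, 8}; common: ∅.
  x = 3: f ≡ 0 at y ∈ {6, 10}; g ≡ 0 at y ∈ ∅; common: ∅.
  x = 4: f ≡ 0 at y ∈ ∅; g ≡ 0 at y ∈ {4, 5}; common: ∅.
  x = 5: f ≡ 0 at y ∈ ∅; g ≡ 0 at y ∈ {0, 4}; common: ∅.
  x = 6: f ≡ 0 at y ∈ ∅; g ≡ 0 at y ∈ ∅; common: ∅.
  x = 7: f ≡ 0 at y ∈ {3, 10}; g ≡ 0 at y ∈ ∅; common: ∅.
  x = 8: f ≡ 0 at y ∈ ∅; g ≡ 0 at y ∈ {2, 9}; common: ∅.
  x = 9: f ≡ 0 at y ∈ {8, 9}; g ≡ 0 at y ∈ {8, 9}; common: {8, 9}.
  x = 10: f ≡ 0 at y ∈ {0, 8}; g ≡ 0 at y ∈ ∅; common: ∅.
Collecting: common zeros = {(9, 8), (9, 9)}, so the count is 2.
Comparison with the Bézout bound: 2 ≤ 4 = deg(f)·deg(g), as expected for curves with no common component (the affine F_11-count falls short of the bound because intersections may lie at infinity, over extension fields, or carry multiplicity).


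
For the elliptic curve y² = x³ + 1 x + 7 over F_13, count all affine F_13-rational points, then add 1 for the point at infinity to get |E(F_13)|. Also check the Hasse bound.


Affine points = {(1, 3), (1, 10), (2, 2), (2, 11), (4, 6), (4, 7), (9, 2), (9, 11), (10, 4), (10, 9), (11, 6), (11, 7)}; affine count = 12; |E(F_13)| = 13.

Discriminant check: Δ ∝ 4a³ + 27b² = 4·1³ + 27·7² = 4·1 + 27·49 ≡ 1 (mod 13). Nonzero ⇒ E is nonsingular.
For each x ∈ F_13, compute rhs = x³ + 1·x + 7 mod 13, then count y ∈ F_13 with y² ≡ rhs.
  x = 0: rhs = 7, matching y values: none (0 points).
  x = 1: rhs = 9, matching y values: 3, 10 (2 points).
  x = 2: rhs = 4, matching y values: 2, 11 (2 points).
  x = 3: rhs = 11, matching y values: none (0 points).
  x = 4: rhs = 10, matching y values: 6, 7 (2 points).
  x = 5: rhs = 7, matching y values: none (0 points).
  x = 6: rhs = 8, matching y values: none (0 points).
  x = 7: rhs = 6, matching y values: none (0 points).
  x = 8: rhs = 7, matching y values: none (0 points).
  x = 9: rhs = 4, matching y values: 2, 11 (2 points).
  x = 10: rhs = 3, matching y values: 4, 9 (2 points).
  x = 11: rhs = 10, matching y values: 6, 7 (2 points).
  x = 12: rhs = 5, matching y values: none (0 points).
Total affine count: 12.
Full point count |E(F_13)| = 12 + 1 = 13.
Hasse bound: |13 − (13+1)| = |-1| = 1 ≤ 2√13 ≈ 7.2111 ✓.


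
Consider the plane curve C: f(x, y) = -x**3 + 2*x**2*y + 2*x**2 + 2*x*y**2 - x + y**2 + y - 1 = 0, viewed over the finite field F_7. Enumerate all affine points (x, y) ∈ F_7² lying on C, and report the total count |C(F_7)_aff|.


Affine F_7-points: {(1, 3), (2, 2), (2, 6), (3, 4), (6, 5)}; count = 5.

For each of the 49 pairs (x, y) ∈ F_7², evaluate f(x, y) mod 7. Record the zeros.
  x = 0: [0↦6, 1↦1, 2↦5, 3↦4, 4↦5, 5↦1, 6↦6]  zeros at y ∈ ∅
  x = 1: [0↦6, 1↦5, 2↦3, 3↦0, 4↦3, 5↦5, 6↦6]  zeros at y ∈ {3}
  x = 2: [0↦4, 1↦4, 2↦0, 3↦6, 4↦1, 5↦6, 6↦0]  zeros at y ∈ {2, 6}
  x = 3: [0↦1, 1↦6, 2↦4, 3↦2, 4↦0, 5↦5, 6↦3]  zeros at y ∈ {4}
  x = 4: [0↦5, 1↦5, 2↦2, 3↦3, 4↦1, 5↦3, 6↦2]  zeros at y ∈ ∅
  x = 5: [0↦3, 1↦2, 2↦2, 3↦3, 4↦5, 5↦1, 6↦5]  zeros at y ∈ ∅
  x = 6: [0↦3, 1↦5, 2↦5, 3↦3, 4↦6, 5↦0, 6↦6]  zeros at y ∈ {5}
Collecting zeros: affine points = {(1, 3), (2, 2), (2, 6), (3, 4), (6, 5)}.
Total count |C(F_7)_aff| = 5.


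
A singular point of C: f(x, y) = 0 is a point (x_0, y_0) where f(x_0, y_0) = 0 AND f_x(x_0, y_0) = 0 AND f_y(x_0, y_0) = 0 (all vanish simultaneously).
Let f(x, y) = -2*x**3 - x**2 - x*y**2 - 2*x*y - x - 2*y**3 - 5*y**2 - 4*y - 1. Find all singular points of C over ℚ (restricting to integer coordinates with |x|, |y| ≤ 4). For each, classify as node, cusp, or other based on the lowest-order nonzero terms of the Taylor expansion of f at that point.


Singular points: {(0, -1)}; classification: node.

Compute partial derivatives:
  f_x = -6*x**2 - 2*x - y**2 - 2*y - 1.
  f_y = -2*x*y - 2*x - 6*y**2 - 10*y - 4.
Scan x_0 ∈ {−4, ..., 4}. For each x_0, f_y(x_0, y) is a polynomial in y; find its integer roots y ∈ {−4, ..., 4}, then test f_x and f at those candidates.
  x = -4: f_y(-4, y) = -6*y**2 - 2*y + 4; vanishes at y ∈ {-1}. (-4, -1): f_x = -88 ≠ 0.
  x = -3: f_y(-3, y) = -6*y**2 - 4*y + 2; vanishes at y ∈ {-1}. (-3, -1): f_x = -48 ≠ 0.
  x = -2: f_y(-2, y) = -6*y**2 - 6*y; vanishes at y ∈ {-1, 0}. (-2, -1): f_x = -20 ≠ 0; (-2, 0): f_x = -21 ≠ 0.
  x = -1: f_y(-1, y) = -6*y**2 - 8*y - 2; vanishes at y ∈ {-1}. (-1, -1): f_x = -4 ≠ 0.
  x = 0: f_y(0, y) = -6*y**2 - 10*y - 4; vanishes at y ∈ {-1}. (0, -1): f_x = 0, f = 0 — SINGULAR.
  x = 1: f_y(1, y) = -6*y**2 - 12*y - 6; vanishes at y ∈ {-1}. (1, -1): f_x = -8 ≠ 0.
  x = 2: f_y(2, y) = -6*y**2 - 14*y - 8; vanishes at y ∈ {-1}. (2, -1): f_x = -28 ≠ 0.
  x = 3: f_y(3, y) = -6*y**2 - 16*y - 10; vanishes at y ∈ {-1}. (3, -1): f_x = -60 ≠ 0.
  x = 4: f_y(4, y) = -6*y**2 - 18*y - 12; vanishes at y ∈ {-2, -1}. (4, -2): f_x = -105 ≠ 0; (4, -1): f_x = -104 ≠ 0.
Only singular point on the grid: (0, -1).
Classify: substitute x = 0 + u, y = -1 + v and expand: f = -2*u**3 - u**2 - u*v**2 - 2*v**3 + v**2.
No constant or linear terms (consistent with a singular point). Quadratic part: -u**2 + v**2. Cubic part: -2*u**3 - u*v**2 - 2*v**3.
The quadratic part v**2 - u**2 = (v − u)(v + u) splits into two distinct linear factors, so there are two distinct tangent lines y − -1 = ±(x − 0) — this is a node (ordinary double point).
Classification: node.


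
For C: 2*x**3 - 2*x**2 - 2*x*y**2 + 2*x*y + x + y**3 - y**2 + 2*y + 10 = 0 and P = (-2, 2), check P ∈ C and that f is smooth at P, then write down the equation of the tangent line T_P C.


Tangent line at P: 29*x + 22*y + 14 = 0.

Step 1: f(-2, 2) = 0, so P lies on C.
Step 2: partial derivatives
  f_x(x, y) = 6*x**2 - 4*x - 2*y**2 + 2*y + 1, f_y(x, y) = -4*x*y + 2*x + 3*y**2 - 2*y + 2.
  f_x(P) = 29, f_y(P) = 22 (gradient nonzero, so P is smooth).
Step 3: tangent line at P: 29·(x − -2) + 22·(y − 2) = 0.
Expanding: 29*x + 22*y + 14 = 0.


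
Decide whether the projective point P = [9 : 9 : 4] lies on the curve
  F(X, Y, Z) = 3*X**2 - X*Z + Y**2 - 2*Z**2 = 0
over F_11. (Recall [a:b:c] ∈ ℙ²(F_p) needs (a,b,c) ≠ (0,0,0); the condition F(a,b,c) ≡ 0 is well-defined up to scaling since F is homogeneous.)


F(9,9,4) ≡ 3 (mod 11); P is NOT on the curve.

Evaluate F(9, 9, 4) term-by-term (mod 11).
  3*X**2 ↦ 3·81·1·1 = 243
  -X*Z ↦ -1·9·1·4 = -36
  Y**2 ↦ 1·1·81·1 = 81
  -2*Z**2 ↦ -2·1·1·16 = -32
Sum: F(9, 9, 4) = (243) + (-36) + (81) + (-32) = 256.
Reducing mod 11: 256 ≡ 3 (mod 11).
Since F(a, b, c) ≡ 3 ≠ 0 (mod 11), P does NOT lie on the curve.


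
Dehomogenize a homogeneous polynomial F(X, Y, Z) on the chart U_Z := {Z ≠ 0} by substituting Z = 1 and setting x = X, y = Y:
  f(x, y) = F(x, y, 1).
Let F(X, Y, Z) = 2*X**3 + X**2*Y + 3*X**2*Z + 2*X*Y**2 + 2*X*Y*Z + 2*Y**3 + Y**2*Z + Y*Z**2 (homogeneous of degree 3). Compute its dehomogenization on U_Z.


f(x, y) = 2*x**3 + x**2*y + 3*x**2 + 2*x*y**2 + 2*x*y + 2*y**3 + y**2 + y

On U_Z we set Z = 1. Each monomial c·X^i·Y^j·Z^k in F becomes c·x^i·y^j·1^k = c·x^i·y^j.
Substituting Z = 1: F(X, Y, 1) = 2*x**3 + x**2*y + 3*x**2 + 2*x*y**2 + 2*x*y + 2*y**3 + y**2 + y.
Note: deg(f) ≤ deg(F) = 3; strict inequality happens when F is divisible by Z (lost terms).
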